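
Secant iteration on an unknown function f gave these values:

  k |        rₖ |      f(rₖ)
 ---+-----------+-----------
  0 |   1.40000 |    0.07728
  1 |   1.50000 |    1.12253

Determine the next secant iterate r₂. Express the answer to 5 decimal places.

1.39261

r₂ = 1.50000 − 1.12253·(1.50000 − 1.40000) / (1.12253 − 0.07728)
   = 1.50000 − (0.1122530)/(1.0452500) = 1.3926066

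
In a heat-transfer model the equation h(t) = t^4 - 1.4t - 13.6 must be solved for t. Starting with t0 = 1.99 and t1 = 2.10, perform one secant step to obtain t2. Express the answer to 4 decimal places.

h(1.99) = -0.703608, h(2.10) = 2.908100
t2 = 2.100000 − 2.908100·(2.100000 − 1.990000) / (2.908100 − (-0.703608)) = 2.100000 − (0.319891)/(3.611708) = 2.011429

2.0114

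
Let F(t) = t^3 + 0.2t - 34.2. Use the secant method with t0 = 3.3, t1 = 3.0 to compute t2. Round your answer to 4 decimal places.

F(3.3) = 2.397000, F(3.0) = -6.600000
t2 = 3.000000 − (-6.600000)·(3.000000 − 3.300000) / (-6.600000 − 2.397000) = 3.000000 − (1.980000)/(-8.997000) = 3.220073

3.2201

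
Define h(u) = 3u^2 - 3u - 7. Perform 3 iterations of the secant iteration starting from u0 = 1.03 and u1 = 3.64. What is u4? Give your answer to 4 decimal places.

h(1.03) = -6.907300, h(3.64) = 21.828800
u2 = 3.640000 − 21.828800·(3.640000 − 1.030000) / (21.828800 − (-6.907300)) = 3.640000 − (56.973168)/(28.736100) = 1.657366
h(1.657366) = -3.731512
u3 = 1.657366 − (-3.731512)·(1.657366 − 3.640000) / (-3.731512 − 21.828800) = 1.657366 − (7.398222)/(-25.560312) = 1.946808
h(1.946808) = -1.470242
u4 = 1.946808 − (-1.470242)·(1.946808 − 1.657366) / (-1.470242 − (-3.731512)) = 1.946808 − (-0.425549)/(2.261270) = 2.134998

2.1350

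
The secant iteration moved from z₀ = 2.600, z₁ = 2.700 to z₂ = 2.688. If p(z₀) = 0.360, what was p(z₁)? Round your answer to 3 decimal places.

The secant line through (2.600, 0.360) and (2.700, p(z₁)) crosses zero at z₂ = 2.688.
So (2.600, 0.360), (2.700, p(z₁)), (2.688, 0) are collinear:
p(z₁) = 0.360 · (2.700 − 2.688) / (2.600 − 2.688) = 0.360 · (0.01200)/(-0.08800) = -0.04909

-0.049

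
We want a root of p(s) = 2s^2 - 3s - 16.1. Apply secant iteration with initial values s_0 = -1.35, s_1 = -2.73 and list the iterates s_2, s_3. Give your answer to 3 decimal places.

-2.103, -2.178

p(-1.35) = -8.40500, p(-2.73) = 6.99580
s_2 = -2.73000 − 6.99580·(-2.73000 − (-1.35000)) / (6.99580 − (-8.40500)) = -2.73000 − (-9.65420)/(15.40080) = -2.10314
p(-2.10314) = -0.94423
s_3 = -2.10314 − (-0.94423)·(-2.10314 − (-2.73000)) / (-0.94423 − 6.99580) = -2.10314 − (-0.59190)/(-7.94003) = -2.17768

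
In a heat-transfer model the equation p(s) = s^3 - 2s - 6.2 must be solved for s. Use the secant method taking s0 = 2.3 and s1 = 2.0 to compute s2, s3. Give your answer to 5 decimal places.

p(2.3) = 1.3670000, p(2.0) = -2.2000000
s2 = 2.0000000 − (-2.2000000)·(2.0000000 − 2.3000000) / (-2.2000000 − 1.3670000) = 2.0000000 − (0.6600000)/(-3.5670000) = 2.1850294
p(2.1850294) = -0.1379556
s3 = 2.1850294 − (-0.1379556)·(2.1850294 − 2.0000000) / (-0.1379556 − (-2.2000000)) = 2.1850294 − (-0.0255259)/(2.0620444) = 2.1974083

2.18503, 2.19741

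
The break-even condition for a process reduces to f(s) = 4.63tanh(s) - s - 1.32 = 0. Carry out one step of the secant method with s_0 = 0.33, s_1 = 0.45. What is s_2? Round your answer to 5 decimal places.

0.38864

f(0.33) = -0.1752488, f(0.45) = 0.1833924
s_2 = 0.4500000 − 0.1833924·(0.4500000 − 0.3300000) / (0.1833924 − (-0.1752488)) = 0.4500000 − (0.0220071)/(0.3586412) = 0.3886376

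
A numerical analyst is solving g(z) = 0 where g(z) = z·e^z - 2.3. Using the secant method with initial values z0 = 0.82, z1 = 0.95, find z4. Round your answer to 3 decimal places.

0.918

g(0.82) = -0.43819, g(0.95) = 0.15642
z2 = 0.95000 − 0.15642·(0.95000 − 0.82000) / (0.15642 − (-0.43819)) = 0.95000 − (0.02034)/(0.59461) = 0.91580
g(0.91580) = -0.01162
z3 = 0.91580 − (-0.01162)·(0.91580 − 0.95000) / (-0.01162 − 0.15642) = 0.91580 − (0.00040)/(-0.16804) = 0.91817
g(0.91817) = -0.00028
z4 = 0.91817 − (-0.00028)·(0.91817 − 0.91580) / (-0.00028 − (-0.01162)) = 0.91817 − (0.00000)/(0.01134) = 0.91822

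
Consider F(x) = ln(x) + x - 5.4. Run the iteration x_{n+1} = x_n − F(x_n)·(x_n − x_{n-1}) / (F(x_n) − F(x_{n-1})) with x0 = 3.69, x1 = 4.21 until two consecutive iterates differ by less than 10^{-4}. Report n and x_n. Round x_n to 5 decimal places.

F(3.69) = -0.4043735, F(4.21) = 0.2474626
x2 = 4.2100000 − 0.2474626·(0.5200000)/(0.6518362) = 4.0125876;  |Δ| = 0.1974124
F(4.0125876) = 0.0020239
x3 = 4.0125876 − 0.0020239·(-0.1974124)/(-0.2454388) = 4.0109597;  |Δ| = 0.0016278
F(4.0109597) = -0.0000097
x4 = 4.0109597 − (-0.0000097)·(-0.0016278)/(-0.0020336) = 4.0109675;  |Δ| = 0.0000078
|x4 − x3| = 0.0000078 < 10^{-4}

n = 4, x_n = 4.01097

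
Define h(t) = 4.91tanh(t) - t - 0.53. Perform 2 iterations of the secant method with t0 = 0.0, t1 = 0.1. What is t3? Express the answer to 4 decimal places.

h(0.0) = -0.530000, h(0.1) = -0.140630
t2 = 0.100000 − (-0.140630)·(0.100000 − 0.000000) / (-0.140630 − (-0.530000)) = 0.100000 − (-0.014063)/(0.389370) = 0.136117
h(0.136117) = -0.001878
t3 = 0.136117 − (-0.001878)·(0.136117 − 0.100000) / (-0.001878 − (-0.140630)) = 0.136117 − (-0.000068)/(0.138752) = 0.136606

0.1366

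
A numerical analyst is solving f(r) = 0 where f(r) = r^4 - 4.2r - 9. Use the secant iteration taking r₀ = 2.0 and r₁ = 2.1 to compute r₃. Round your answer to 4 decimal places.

2.0482

f(2.0) = -1.400000, f(2.1) = 1.628100
r₂ = 2.100000 − 1.628100·(2.100000 − 2.000000) / (1.628100 − (-1.400000)) = 2.100000 − (0.162810)/(3.028100) = 2.046234
f(2.046234) = -0.062609
r₃ = 2.046234 − (-0.062609)·(2.046234 − 2.100000) / (-0.062609 − 1.628100) = 2.046234 − (0.003366)/(-1.690709) = 2.048225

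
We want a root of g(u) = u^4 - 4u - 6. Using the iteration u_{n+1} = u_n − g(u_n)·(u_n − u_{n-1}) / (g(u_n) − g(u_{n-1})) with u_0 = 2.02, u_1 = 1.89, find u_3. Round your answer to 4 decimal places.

g(2.02) = 2.569664, g(1.89) = -0.800102
u_2 = 1.890000 − (-0.800102)·(1.890000 − 2.020000) / (-0.800102 − 2.569664) = 1.890000 − (0.104013)/(-3.369766) = 1.920867
g(1.920867) = -0.069370
u_3 = 1.920867 − (-0.069370)·(1.920867 − 1.890000) / (-0.069370 − (-0.800102)) = 1.920867 − (-0.002141)/(0.730732) = 1.923797

1.9238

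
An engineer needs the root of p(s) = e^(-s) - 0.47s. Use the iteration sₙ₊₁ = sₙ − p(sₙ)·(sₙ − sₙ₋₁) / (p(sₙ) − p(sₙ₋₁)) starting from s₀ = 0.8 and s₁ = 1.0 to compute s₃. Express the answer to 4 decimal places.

p(0.8) = 0.073329, p(1.0) = -0.102121
s₂ = 1.000000 − (-0.102121)·(1.000000 − 0.800000) / (-0.102121 − 0.073329) = 1.000000 − (-0.020424)/(-0.175450) = 0.883590
p(0.883590) = -0.001991
s₃ = 0.883590 − (-0.001991)·(0.883590 − 1.000000) / (-0.001991 − (-0.102121)) = 0.883590 − (0.000232)/(0.100130) = 0.881276

0.8813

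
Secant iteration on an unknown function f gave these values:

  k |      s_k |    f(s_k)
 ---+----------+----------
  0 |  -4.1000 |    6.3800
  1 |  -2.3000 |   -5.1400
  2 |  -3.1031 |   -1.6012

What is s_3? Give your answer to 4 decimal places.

-3.4665

s_3 = -3.1031 − (-1.6012)·(-3.1031 − (-2.3000)) / (-1.6012 − (-5.1400))
   = -3.1031 − (1.285924)/(3.538800) = -3.466478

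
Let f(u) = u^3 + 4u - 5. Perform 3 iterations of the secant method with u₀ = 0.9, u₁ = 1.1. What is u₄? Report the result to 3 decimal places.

f(0.9) = -0.67100, f(1.1) = 0.73100
u₂ = 1.10000 − 0.73100·(1.10000 − 0.90000) / (0.73100 − (-0.67100)) = 1.10000 − (0.14620)/(1.40200) = 0.99572
f(0.99572) = -0.02990
u₃ = 0.99572 − (-0.02990)·(0.99572 − 1.10000) / (-0.02990 − 0.73100) = 0.99572 − (0.00312)/(-0.76090) = 0.99982
f(0.99982) = -0.00127
u₄ = 0.99982 − (-0.00127)·(0.99982 − 0.99572) / (-0.00127 − (-0.02990)) = 0.99982 − (-0.00001)/(0.02863) = 1.00000

1.000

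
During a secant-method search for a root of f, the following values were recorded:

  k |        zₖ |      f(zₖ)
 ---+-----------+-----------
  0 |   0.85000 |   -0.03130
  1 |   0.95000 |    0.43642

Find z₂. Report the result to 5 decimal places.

0.85669

z₂ = 0.95000 − 0.43642·(0.95000 − 0.85000) / (0.43642 − (-0.03130))
   = 0.95000 − (0.0436420)/(0.4677200) = 0.8566920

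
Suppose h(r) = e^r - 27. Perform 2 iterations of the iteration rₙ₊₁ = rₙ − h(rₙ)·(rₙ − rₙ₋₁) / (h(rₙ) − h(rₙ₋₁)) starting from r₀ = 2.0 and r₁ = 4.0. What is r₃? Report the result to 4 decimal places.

3.1427

h(2.0) = -19.610944, h(4.0) = 27.598150
r₂ = 4.000000 − 27.598150·(4.000000 − 2.000000) / (27.598150 − (-19.610944)) = 4.000000 − (55.196300)/(47.209094) = 2.830812
h(2.830812) = -10.040772
r₃ = 2.830812 − (-10.040772)·(2.830812 − 4.000000) / (-10.040772 − 27.598150) = 2.830812 − (11.739548)/(-37.638922) = 3.142711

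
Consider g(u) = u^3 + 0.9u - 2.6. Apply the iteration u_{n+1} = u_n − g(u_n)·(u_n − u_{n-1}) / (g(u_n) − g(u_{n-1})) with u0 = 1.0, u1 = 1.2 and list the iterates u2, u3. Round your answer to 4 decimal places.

g(1.0) = -0.700000, g(1.2) = 0.208000
u2 = 1.200000 − 0.208000·(1.200000 − 1.000000) / (0.208000 − (-0.700000)) = 1.200000 − (0.041600)/(0.908000) = 1.154185
g(1.154185) = -0.023694
u3 = 1.154185 − (-0.023694)·(1.154185 − 1.200000) / (-0.023694 − 0.208000) = 1.154185 − (0.001086)/(-0.231694) = 1.158870

1.1542, 1.1589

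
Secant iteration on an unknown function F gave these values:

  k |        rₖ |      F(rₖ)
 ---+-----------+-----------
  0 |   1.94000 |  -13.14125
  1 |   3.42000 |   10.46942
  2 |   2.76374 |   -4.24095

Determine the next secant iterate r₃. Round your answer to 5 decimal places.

r₃ = 2.76374 − (-4.24095)·(2.76374 − 3.42000) / (-4.24095 − 10.46942)
   = 2.76374 − (2.7831658)/(-14.7103700) = 2.9529375

2.95294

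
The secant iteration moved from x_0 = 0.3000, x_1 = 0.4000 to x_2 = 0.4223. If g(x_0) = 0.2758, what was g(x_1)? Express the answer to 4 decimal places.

The secant line through (0.3000, 0.2758) and (0.4000, g(x_1)) crosses zero at x_2 = 0.4223.
So (0.3000, 0.2758), (0.4000, g(x_1)), (0.4223, 0) are collinear:
g(x_1) = 0.2758 · (0.4000 − 0.4223) / (0.3000 − 0.4223) = 0.2758 · (-0.022300)/(-0.122300) = 0.050289

0.0503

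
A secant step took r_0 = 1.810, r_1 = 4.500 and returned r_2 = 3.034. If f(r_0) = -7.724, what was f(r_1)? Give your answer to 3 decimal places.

9.251

The secant line through (1.810, -7.724) and (4.500, f(r_1)) crosses zero at r_2 = 3.034.
So (1.810, -7.724), (4.500, f(r_1)), (3.034, 0) are collinear:
f(r_1) = -7.724 · (4.500 − 3.034) / (1.810 − 3.034) = -7.724 · (1.46600)/(-1.22400) = 9.25113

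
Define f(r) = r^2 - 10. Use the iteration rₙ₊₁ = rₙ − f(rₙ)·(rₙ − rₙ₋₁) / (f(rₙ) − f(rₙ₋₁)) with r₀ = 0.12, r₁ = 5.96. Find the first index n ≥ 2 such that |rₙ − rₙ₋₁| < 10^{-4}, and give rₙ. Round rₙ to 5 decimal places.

f(0.12) = -9.9856000, f(5.96) = 25.5216000
r₂ = 5.9600000 − 25.5216000·(5.8400000)/(35.5072000) = 1.7623684;  |Δ| = 4.1976316
f(1.7623684) = -6.8940575
r₃ = 1.7623684 − (-6.8940575)·(-4.1976316)/(-32.4156575) = 2.6551072;  |Δ| = 0.8927388
f(2.6551072) = -2.9504059
r₄ = 2.6551072 − (-2.9504059)·(0.8927388)/(3.9436517) = 3.3230013;  |Δ| = 0.6678941
f(3.3230013) = 1.0423375
r₅ = 3.3230013 − 1.0423375·(0.6678941)/(3.9927434) = 3.1486422;  |Δ| = 0.1743591
f(3.1486422) = -0.0860523
r₆ = 3.1486422 − (-0.0860523)·(-0.1743591)/(-1.1283898) = 3.1619390;  |Δ| = 0.0132968
f(3.1619390) = -0.0021416
r₇ = 3.1619390 − (-0.0021416)·(0.0132968)/(0.0839107) = 3.1622784;  |Δ| = 0.0003394
f(3.1622784) = 0.0000046
r₈ = 3.1622784 − 0.0000046·(0.0003394)/(0.0021462) = 3.1622777;  |Δ| = 0.0000007
|r₈ − r₇| = 0.0000007 < 10^{-4}

n = 8, rₙ = 3.16228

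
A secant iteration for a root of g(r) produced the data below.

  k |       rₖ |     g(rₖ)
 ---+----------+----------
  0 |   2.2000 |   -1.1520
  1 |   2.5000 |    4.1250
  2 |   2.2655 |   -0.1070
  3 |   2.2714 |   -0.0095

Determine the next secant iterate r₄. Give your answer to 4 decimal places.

2.2720

r₄ = 2.2714 − (-0.0095)·(2.2714 − 2.2655) / (-0.0095 − (-0.1070))
   = 2.2714 − (-0.000056)/(0.097500) = 2.271975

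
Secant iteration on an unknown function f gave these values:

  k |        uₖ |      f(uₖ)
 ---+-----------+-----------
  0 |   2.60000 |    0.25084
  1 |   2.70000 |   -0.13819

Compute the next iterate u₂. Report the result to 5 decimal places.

2.66448

u₂ = 2.70000 − (-0.13819)·(2.70000 − 2.60000) / (-0.13819 − 0.25084)
   = 2.70000 − (-0.0138190)/(-0.3890300) = 2.6644783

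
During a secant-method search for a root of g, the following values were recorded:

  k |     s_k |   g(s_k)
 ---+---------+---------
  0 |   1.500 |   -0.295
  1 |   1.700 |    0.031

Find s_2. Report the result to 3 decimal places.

1.681

s_2 = 1.700 − 0.031·(1.700 − 1.500) / (0.031 − (-0.295))
   = 1.700 − (0.00620)/(0.32600) = 1.68098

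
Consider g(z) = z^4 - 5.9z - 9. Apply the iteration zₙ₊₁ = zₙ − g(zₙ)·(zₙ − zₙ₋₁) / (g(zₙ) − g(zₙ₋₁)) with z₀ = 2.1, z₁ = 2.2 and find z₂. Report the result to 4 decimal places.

2.1573

g(2.1) = -1.941900, g(2.2) = 1.445600
z₂ = 2.200000 − 1.445600·(2.200000 − 2.100000) / (1.445600 − (-1.941900)) = 2.200000 − (0.144560)/(3.387500) = 2.157325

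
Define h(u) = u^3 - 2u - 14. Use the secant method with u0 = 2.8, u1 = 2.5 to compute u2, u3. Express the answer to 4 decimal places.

h(2.8) = 2.352000, h(2.5) = -3.375000
u2 = 2.500000 − (-3.375000)·(2.500000 − 2.800000) / (-3.375000 − 2.352000) = 2.500000 − (1.012500)/(-5.727000) = 2.676794
h(2.676794) = -0.173751
u3 = 2.676794 − (-0.173751)·(2.676794 − 2.500000) / (-0.173751 − (-3.375000)) = 2.676794 − (-0.030718)/(3.201249) = 2.686390

2.6768, 2.6864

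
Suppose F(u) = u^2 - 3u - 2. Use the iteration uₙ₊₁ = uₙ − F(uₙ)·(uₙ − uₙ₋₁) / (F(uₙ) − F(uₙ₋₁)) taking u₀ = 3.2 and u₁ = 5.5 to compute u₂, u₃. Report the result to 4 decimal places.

3.4386, 3.5214

F(3.2) = -1.360000, F(5.5) = 11.750000
u₂ = 5.500000 − 11.750000·(5.500000 − 3.200000) / (11.750000 − (-1.360000)) = 5.500000 − (27.025000)/(13.110000) = 3.438596
F(3.438596) = -0.491844
u₃ = 3.438596 − (-0.491844)·(3.438596 − 5.500000) / (-0.491844 − 11.750000) = 3.438596 − (1.013888)/(-12.241844) = 3.521418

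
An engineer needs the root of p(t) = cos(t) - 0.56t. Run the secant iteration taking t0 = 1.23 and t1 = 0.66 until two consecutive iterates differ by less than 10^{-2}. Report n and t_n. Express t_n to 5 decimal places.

p(1.23) = -0.3545623, p(0.66) = 0.4203922
t2 = 0.6600000 − 0.4203922·(-0.5700000)/(0.7749545) = 0.9692099;  |Δ| = 0.3092099
p(0.9692099) = 0.0231936
t3 = 0.9692099 − 0.0231936·(0.3092099)/(-0.3971986) = 0.9872655;  |Δ| = 0.0180557
p(0.9872655) = -0.0018948
t4 = 0.9872655 − (-0.0018948)·(0.0180557)/(-0.0250884) = 0.9859019;  |Δ| = 0.0013637
|t4 − t3| = 0.0013637 < 10^{-2}

n = 4, t_n = 0.98590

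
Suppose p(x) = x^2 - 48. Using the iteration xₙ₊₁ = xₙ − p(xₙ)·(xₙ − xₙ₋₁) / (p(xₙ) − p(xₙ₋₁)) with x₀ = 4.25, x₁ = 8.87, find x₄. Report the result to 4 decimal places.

6.9297

p(4.25) = -29.937500, p(8.87) = 30.676900
x₂ = 8.870000 − 30.676900·(8.870000 − 4.250000) / (30.676900 − (-29.937500)) = 8.870000 − (141.727278)/(60.614400) = 6.531822
p(6.531822) = -5.335306
x₃ = 6.531822 − (-5.335306)·(6.531822 − 8.870000) / (-5.335306 − 30.676900) = 6.531822 − (12.474897)/(-36.012206) = 6.878229
p(6.878229) = -0.689964
x₄ = 6.878229 − (-0.689964)·(6.878229 − 6.531822) / (-0.689964 − (-5.335306)) = 6.878229 − (-0.239009)/(4.645342) = 6.929680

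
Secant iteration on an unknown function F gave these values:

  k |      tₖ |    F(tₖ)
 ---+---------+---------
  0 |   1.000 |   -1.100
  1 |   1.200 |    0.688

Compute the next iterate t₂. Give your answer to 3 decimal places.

t₂ = 1.200 − 0.688·(1.200 − 1.000) / (0.688 − (-1.100))
   = 1.200 − (0.13760)/(1.78800) = 1.12304

1.123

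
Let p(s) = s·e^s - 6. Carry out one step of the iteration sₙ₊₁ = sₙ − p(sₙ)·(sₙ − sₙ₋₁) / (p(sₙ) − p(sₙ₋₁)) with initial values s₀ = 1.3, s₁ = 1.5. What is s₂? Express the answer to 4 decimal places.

1.4260

p(1.3) = -1.229914, p(1.5) = 0.722534
s₂ = 1.500000 − 0.722534·(1.500000 − 1.300000) / (0.722534 − (-1.229914)) = 1.500000 − (0.144507)/(1.952448) = 1.425987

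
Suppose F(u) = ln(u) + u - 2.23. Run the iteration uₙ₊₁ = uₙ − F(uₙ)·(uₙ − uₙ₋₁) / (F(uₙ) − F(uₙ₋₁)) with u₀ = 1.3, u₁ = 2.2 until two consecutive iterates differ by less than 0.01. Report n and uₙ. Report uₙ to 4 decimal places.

F(1.3) = -0.667636, F(2.2) = 0.758457
u₂ = 2.200000 − 0.758457·(0.900000)/(1.426093) = 1.721341;  |Δ| = 0.478659
F(1.721341) = 0.034445
u₃ = 1.721341 − 0.034445·(-0.478659)/(-0.724012) = 1.698569;  |Δ| = 0.022773
F(1.698569) = -0.001645
u₄ = 1.698569 − (-0.001645)·(-0.022773)/(-0.036090) = 1.699607;  |Δ| = 0.001038
|u₄ − u₃| = 0.001038 < 0.01

n = 4, uₙ = 1.6996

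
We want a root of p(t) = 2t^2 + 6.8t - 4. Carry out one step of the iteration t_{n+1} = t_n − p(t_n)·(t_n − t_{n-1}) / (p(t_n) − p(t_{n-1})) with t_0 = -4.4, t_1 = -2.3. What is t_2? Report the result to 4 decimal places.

-3.6727

p(-4.4) = 4.800000, p(-2.3) = -9.060000
t_2 = -2.300000 − (-9.060000)·(-2.300000 − (-4.400000)) / (-9.060000 − 4.800000) = -2.300000 − (-19.026000)/(-13.860000) = -3.672727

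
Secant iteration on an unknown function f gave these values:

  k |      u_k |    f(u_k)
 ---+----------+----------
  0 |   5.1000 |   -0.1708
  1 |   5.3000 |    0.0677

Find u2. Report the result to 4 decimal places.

u2 = 5.3000 − 0.0677·(5.3000 − 5.1000) / (0.0677 − (-0.1708))
   = 5.3000 − (0.013540)/(0.238500) = 5.243229

5.2432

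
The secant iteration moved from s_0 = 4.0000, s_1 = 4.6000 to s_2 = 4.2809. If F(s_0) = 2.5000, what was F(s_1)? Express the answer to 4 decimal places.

-2.8400

The secant line through (4.0000, 2.5000) and (4.6000, F(s_1)) crosses zero at s_2 = 4.2809.
So (4.0000, 2.5000), (4.6000, F(s_1)), (4.2809, 0) are collinear:
F(s_1) = 2.5000 · (4.6000 − 4.2809) / (4.0000 − 4.2809) = 2.5000 · (0.319100)/(-0.280900) = -2.839979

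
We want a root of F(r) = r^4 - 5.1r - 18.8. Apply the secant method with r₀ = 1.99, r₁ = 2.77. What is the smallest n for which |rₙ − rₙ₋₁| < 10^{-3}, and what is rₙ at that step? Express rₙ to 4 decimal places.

F(1.99) = -13.266608, F(2.77) = 25.946394
r₂ = 2.770000 − 25.946394·(0.780000)/(39.213002) = 2.253891;  |Δ| = 0.516109
F(2.253891) = -4.488198
r₃ = 2.253891 − (-4.488198)·(-0.516109)/(-30.434593) = 2.330002;  |Δ| = 0.076111
F(2.330002) = -1.209970
r₄ = 2.330002 − (-1.209970)·(0.076111)/(3.278228) = 2.358094;  |Δ| = 0.028092
F(2.358094) = 0.094054
r₅ = 2.358094 − 0.094054·(0.028092)/(1.304023) = 2.356067;  |Δ| = 0.002026
F(2.356067) = -0.001747
r₆ = 2.356067 − (-0.001747)·(-0.002026)/(-0.095801) = 2.356104;  |Δ| = 0.000037
|r₆ − r₅| = 0.000037 < 10^{-3}

n = 6, rₙ = 2.3561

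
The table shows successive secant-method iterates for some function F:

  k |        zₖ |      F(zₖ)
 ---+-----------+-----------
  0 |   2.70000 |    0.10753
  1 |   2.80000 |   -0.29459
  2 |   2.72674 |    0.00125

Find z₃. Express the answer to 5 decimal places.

2.72705

z₃ = 2.72674 − 0.00125·(2.72674 − 2.80000) / (0.00125 − (-0.29459))
   = 2.72674 − (-0.0000916)/(0.2958400) = 2.7270495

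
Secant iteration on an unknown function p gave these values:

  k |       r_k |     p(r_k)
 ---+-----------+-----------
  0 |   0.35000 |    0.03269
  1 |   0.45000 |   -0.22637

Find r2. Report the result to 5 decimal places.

r2 = 0.45000 − (-0.22637)·(0.45000 − 0.35000) / (-0.22637 − 0.03269)
   = 0.45000 − (-0.0226370)/(-0.2590600) = 0.3626187

0.36262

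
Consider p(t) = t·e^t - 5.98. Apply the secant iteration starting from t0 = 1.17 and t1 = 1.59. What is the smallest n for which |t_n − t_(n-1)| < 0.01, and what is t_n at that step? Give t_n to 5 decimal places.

p(1.17) = -2.2102686, p(1.59) = 1.8169608
t2 = 1.5900000 − 1.8169608·(0.4200000)/(4.0272294) = 1.4005090;  |Δ| = 0.1894910
p(1.4005090) = -0.2977640
t3 = 1.4005090 − (-0.2977640)·(-0.1894910)/(-2.1147248) = 1.4271903;  |Δ| = 0.0266813
p(1.4271903) = -0.0329337
t4 = 1.4271903 − (-0.0329337)·(0.0266813)/(0.2648303) = 1.4305084;  |Δ| = 0.0033180
|t4 − t3| = 0.0033180 < 0.01

n = 4, t_n = 1.43051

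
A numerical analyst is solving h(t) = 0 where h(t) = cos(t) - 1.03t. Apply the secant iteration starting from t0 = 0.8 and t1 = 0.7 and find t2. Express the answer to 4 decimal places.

0.7256

h(0.8) = -0.127293, h(0.7) = 0.043842
t2 = 0.700000 − 0.043842·(0.700000 − 0.800000) / (0.043842 − (-0.127293)) = 0.700000 − (-0.004384)/(0.171135) = 0.725618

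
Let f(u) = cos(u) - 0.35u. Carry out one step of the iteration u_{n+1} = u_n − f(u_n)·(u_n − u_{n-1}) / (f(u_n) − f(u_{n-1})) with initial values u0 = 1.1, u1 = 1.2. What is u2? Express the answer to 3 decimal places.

1.154

f(1.1) = 0.06860, f(1.2) = -0.05764
u2 = 1.20000 − (-0.05764)·(1.20000 − 1.10000) / (-0.05764 − 0.06860) = 1.20000 − (-0.00576)/(-0.12624) = 1.15434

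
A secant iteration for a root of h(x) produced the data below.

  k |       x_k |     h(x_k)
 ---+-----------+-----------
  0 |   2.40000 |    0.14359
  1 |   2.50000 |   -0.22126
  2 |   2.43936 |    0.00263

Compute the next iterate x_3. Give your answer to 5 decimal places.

2.44007

x_3 = 2.43936 − 0.00263·(2.43936 − 2.50000) / (0.00263 − (-0.22126))
   = 2.43936 − (-0.0001595)/(0.2238900) = 2.4400723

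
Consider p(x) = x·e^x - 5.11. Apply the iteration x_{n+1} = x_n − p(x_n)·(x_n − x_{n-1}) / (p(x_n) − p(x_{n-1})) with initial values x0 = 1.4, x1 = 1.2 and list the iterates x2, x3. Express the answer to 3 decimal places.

p(1.4) = 0.56728, p(1.2) = -1.12586
x2 = 1.20000 − (-1.12586)·(1.20000 − 1.40000) / (-1.12586 − 0.56728) = 1.20000 − (0.22517)/(-1.69314) = 1.33299
p(1.33299) = -0.05481
x3 = 1.33299 − (-0.05481)·(1.33299 − 1.20000) / (-0.05481 − (-1.12586)) = 1.33299 − (-0.00729)/(1.07105) = 1.33980

1.333, 1.340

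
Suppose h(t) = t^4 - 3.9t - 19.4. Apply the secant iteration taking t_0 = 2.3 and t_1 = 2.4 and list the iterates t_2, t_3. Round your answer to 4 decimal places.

2.3080, 2.3085

h(2.3) = -0.385900, h(2.4) = 4.417600
t_2 = 2.400000 − 4.417600·(2.400000 − 2.300000) / (4.417600 − (-0.385900)) = 2.400000 − (0.441760)/(4.803500) = 2.308034
h(2.308034) = -0.024193
t_3 = 2.308034 − (-0.024193)·(2.308034 − 2.400000) / (-0.024193 − 4.417600) = 2.308034 − (0.002225)/(-4.441793) = 2.308535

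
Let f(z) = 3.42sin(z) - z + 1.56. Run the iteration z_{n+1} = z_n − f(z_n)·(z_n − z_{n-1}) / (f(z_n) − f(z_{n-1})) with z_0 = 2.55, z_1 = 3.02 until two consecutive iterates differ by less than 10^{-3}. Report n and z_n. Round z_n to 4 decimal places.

n = 4, z_n = 2.7776

f(2.55) = 0.917278, f(3.02) = -1.045177
z_2 = 3.020000 − (-1.045177)·(0.470000)/(-1.962455) = 2.769684;  |Δ| = 0.250316
f(2.769684) = 0.033123
z_3 = 2.769684 − 0.033123·(-0.250316)/(1.078300) = 2.777373;  |Δ| = 0.007689
f(2.777373) = 0.000898
z_4 = 2.777373 − 0.000898·(0.007689)/(-0.032225) = 2.777588;  |Δ| = 0.000214
|z_4 − z_3| = 0.000214 < 10^{-3}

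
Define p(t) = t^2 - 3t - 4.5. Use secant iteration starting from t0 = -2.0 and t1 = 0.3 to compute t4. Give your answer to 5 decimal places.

-1.09241

p(-2.0) = 5.5000000, p(0.3) = -5.3100000
t2 = 0.3000000 − (-5.3100000)·(0.3000000 − (-2.0000000)) / (-5.3100000 − 5.5000000) = 0.3000000 − (-12.2130000)/(-10.8100000) = -0.8297872
p(-0.8297872) = -1.3220914
t3 = -0.8297872 − (-1.3220914)·(-0.8297872 − 0.3000000) / (-1.3220914 − (-5.3100000)) = -0.8297872 − (1.4936820)/(3.9879086) = -1.2043400
p(-1.2043400) = 0.5634546
t4 = -1.2043400 − 0.5634546·(-1.2043400 − (-0.8297872)) / (0.5634546 − (-1.3220914)) = -1.2043400 − (-0.2110435)/(1.8855461) = -1.0924130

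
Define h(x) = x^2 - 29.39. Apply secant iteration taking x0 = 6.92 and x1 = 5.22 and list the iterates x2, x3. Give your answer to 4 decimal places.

h(6.92) = 18.496400, h(5.22) = -2.141600
x2 = 5.220000 − (-2.141600)·(5.220000 − 6.920000) / (-2.141600 − 18.496400) = 5.220000 − (3.640720)/(-20.638000) = 5.396409
h(5.396409) = -0.268775
x3 = 5.396409 − (-0.268775)·(5.396409 − 5.220000) / (-0.268775 − (-2.141600)) = 5.396409 − (-0.047414)/(1.872825) = 5.421725

5.3964, 5.4217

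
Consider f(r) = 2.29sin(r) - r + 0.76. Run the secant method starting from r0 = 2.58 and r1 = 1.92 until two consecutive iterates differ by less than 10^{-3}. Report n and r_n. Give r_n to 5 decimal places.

f(2.58) = -0.6004951, f(1.92) = 0.9917881
r2 = 1.9200000 − 0.9917881·(-0.6600000)/(1.5922832) = 2.3310953;  |Δ| = 0.4110953
f(2.3310953) = 0.0883074
r3 = 2.3310953 − 0.0883074·(0.4110953)/(-0.9034808) = 2.3712763;  |Δ| = 0.0401810
f(2.3712763) = -0.0166066
r4 = 2.3712763 − (-0.0166066)·(0.0401810)/(-0.1049140) = 2.3649161;  |Δ| = 0.0063602
f(2.3649161) = 0.0001742
r5 = 2.3649161 − 0.0001742·(-0.0063602)/(0.0167808) = 2.3649822;  |Δ| = 0.0000660
|r5 − r4| = 0.0000660 < 10^{-3}

n = 5, r_n = 2.36498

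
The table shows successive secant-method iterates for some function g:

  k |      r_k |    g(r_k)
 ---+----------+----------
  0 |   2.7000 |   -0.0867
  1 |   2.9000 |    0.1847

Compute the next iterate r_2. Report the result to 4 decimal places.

r_2 = 2.9000 − 0.1847·(2.9000 − 2.7000) / (0.1847 − (-0.0867))
   = 2.9000 − (0.036940)/(0.271400) = 2.763891

2.7639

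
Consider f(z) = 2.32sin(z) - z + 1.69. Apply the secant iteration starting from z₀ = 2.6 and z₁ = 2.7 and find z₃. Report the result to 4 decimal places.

2.6940

f(2.6) = 0.285963, f(2.7) = -0.018479
z₂ = 2.700000 − (-0.018479)·(2.700000 − 2.600000) / (-0.018479 − 0.285963) = 2.700000 − (-0.001848)/(-0.304442) = 2.693930
f(2.693930) = 0.000304
z₃ = 2.693930 − 0.000304·(2.693930 − 2.700000) / (0.000304 − (-0.018479)) = 2.693930 − (-0.000002)/(0.018782) = 2.694028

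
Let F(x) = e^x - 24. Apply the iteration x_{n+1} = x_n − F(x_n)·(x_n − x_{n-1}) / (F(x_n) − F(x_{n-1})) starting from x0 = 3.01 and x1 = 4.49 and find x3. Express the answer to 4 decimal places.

3.1321

F(3.01) = -3.712600, F(4.49) = 65.121446
x2 = 4.490000 − 65.121446·(4.490000 − 3.010000) / (65.121446 − (-3.712600)) = 4.490000 − (96.379740)/(68.834046) = 3.089825
F(3.089825) = -2.026777
x3 = 3.089825 − (-2.026777)·(3.089825 − 4.490000) / (-2.026777 − 65.121446) = 3.089825 − (2.837844)/(-67.148223) = 3.132087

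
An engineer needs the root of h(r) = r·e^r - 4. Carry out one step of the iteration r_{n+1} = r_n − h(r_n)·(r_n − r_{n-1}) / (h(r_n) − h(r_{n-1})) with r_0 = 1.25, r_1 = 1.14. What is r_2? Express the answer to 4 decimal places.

h(1.25) = 0.362929, h(1.14) = -0.435484
r_2 = 1.140000 − (-0.435484)·(1.140000 − 1.250000) / (-0.435484 − 0.362929) = 1.140000 − (0.047903)/(-0.798413) = 1.199998

1.2000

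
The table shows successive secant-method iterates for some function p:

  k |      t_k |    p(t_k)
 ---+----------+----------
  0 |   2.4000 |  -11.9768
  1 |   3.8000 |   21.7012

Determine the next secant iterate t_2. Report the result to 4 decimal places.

2.8979

t_2 = 3.8000 − 21.7012·(3.8000 − 2.4000) / (21.7012 − (-11.9768))
   = 3.8000 − (30.381680)/(33.678000) = 2.897878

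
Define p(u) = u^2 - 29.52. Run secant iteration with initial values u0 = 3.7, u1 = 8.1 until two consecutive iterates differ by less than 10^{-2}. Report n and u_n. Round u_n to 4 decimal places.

n = 5, u_n = 5.4332

p(3.7) = -15.830000, p(8.1) = 36.090000
u2 = 8.100000 − 36.090000·(4.400000)/(51.920000) = 5.041525;  |Δ| = 3.058475
p(5.041525) = -4.103021
u3 = 5.041525 − (-4.103021)·(-3.058475)/(-40.193021) = 5.353743;  |Δ| = 0.312218
p(5.353743) = -0.857431
u4 = 5.353743 − (-0.857431)·(0.312218)/(3.245591) = 5.436226;  |Δ| = 0.082483
p(5.436226) = 0.032556
u5 = 5.436226 − 0.032556·(0.082483)/(0.889987) = 5.433209;  |Δ| = 0.003017
|u5 − u4| = 0.003017 < 10^{-2}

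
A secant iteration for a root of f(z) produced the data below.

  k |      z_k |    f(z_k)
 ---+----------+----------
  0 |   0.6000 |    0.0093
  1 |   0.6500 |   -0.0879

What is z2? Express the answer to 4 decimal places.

z2 = 0.6500 − (-0.0879)·(0.6500 − 0.6000) / (-0.0879 − 0.0093)
   = 0.6500 − (-0.004395)/(-0.097200) = 0.604784

0.6048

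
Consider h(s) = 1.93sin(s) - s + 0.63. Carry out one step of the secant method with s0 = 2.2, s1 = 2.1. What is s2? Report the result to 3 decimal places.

2.195

h(2.2) = -0.00960, h(2.1) = 0.19599
s2 = 2.10000 − 0.19599·(2.10000 − 2.20000) / (0.19599 − (-0.00960)) = 2.10000 − (-0.01960)/(0.20560) = 2.19533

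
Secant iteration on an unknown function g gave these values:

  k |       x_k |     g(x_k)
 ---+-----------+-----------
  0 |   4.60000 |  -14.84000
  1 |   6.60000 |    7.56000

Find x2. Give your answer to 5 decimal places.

x2 = 6.60000 − 7.56000·(6.60000 − 4.60000) / (7.56000 − (-14.84000))
   = 6.60000 − (15.1200000)/(22.4000000) = 5.9250000

5.92500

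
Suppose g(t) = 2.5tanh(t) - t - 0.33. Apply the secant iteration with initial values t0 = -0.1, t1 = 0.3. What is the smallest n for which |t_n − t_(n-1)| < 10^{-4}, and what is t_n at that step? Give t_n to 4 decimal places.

g(-0.1) = -0.479170, g(0.3) = 0.098282
t2 = 0.300000 − 0.098282·(0.400000)/(0.577452) = 0.231920;  |Δ| = 0.068080
g(0.231920) = 0.007704
t3 = 0.231920 − 0.007704·(-0.068080)/(-0.090577) = 0.226130;  |Δ| = 0.005791
g(0.226130) = -0.000248
t4 = 0.226130 − (-0.000248)·(-0.005791)/(-0.007953) = 0.226310;  |Δ| = 0.000181
g(0.226310) = 0.000001
t5 = 0.226310 − 0.000001·(0.000181)/(0.000249) = 0.226310;  |Δ| = 0.000000
|t5 − t4| = 0.000000 < 10^{-4}

n = 5, t_n = 0.2263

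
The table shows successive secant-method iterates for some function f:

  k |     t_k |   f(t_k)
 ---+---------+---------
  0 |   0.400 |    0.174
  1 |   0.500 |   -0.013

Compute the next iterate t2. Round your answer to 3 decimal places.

0.493

t2 = 0.500 − (-0.013)·(0.500 − 0.400) / (-0.013 − 0.174)
   = 0.500 − (-0.00130)/(-0.18700) = 0.49305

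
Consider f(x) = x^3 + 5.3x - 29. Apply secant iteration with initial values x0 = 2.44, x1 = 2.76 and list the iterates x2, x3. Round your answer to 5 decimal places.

f(2.44) = -1.5412160, f(2.76) = 6.6525760
x2 = 2.7600000 − 6.6525760·(2.7600000 − 2.4400000) / (6.6525760 − (-1.5412160)) = 2.7600000 − (2.1288243)/(8.1937920) = 2.5001906
f(2.5001906) = -0.1204162
x3 = 2.5001906 − (-0.1204162)·(2.5001906 − 2.7600000) / (-0.1204162 − 6.6525760) = 2.5001906 − (0.0312853)/(-6.7729922) = 2.5048097

2.50019, 2.50481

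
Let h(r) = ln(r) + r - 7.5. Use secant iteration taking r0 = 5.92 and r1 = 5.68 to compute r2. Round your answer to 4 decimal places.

5.7508

h(5.92) = 0.198336, h(5.68) = -0.083049
r2 = 5.680000 − (-0.083049)·(5.680000 − 5.920000) / (-0.083049 − 0.198336) = 5.680000 − (0.019932)/(-0.281385) = 5.750834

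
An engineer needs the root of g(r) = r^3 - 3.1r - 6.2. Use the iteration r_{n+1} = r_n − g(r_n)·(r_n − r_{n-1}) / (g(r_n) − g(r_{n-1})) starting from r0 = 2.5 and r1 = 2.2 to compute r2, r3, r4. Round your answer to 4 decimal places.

g(2.5) = 1.675000, g(2.2) = -2.372000
r2 = 2.200000 − (-2.372000)·(2.200000 − 2.500000) / (-2.372000 − 1.675000) = 2.200000 − (0.711600)/(-4.047000) = 2.375834
g(2.375834) = -0.154484
r3 = 2.375834 − (-0.154484)·(2.375834 − 2.200000) / (-0.154484 − (-2.372000)) = 2.375834 − (-0.027164)/(2.217516) = 2.388083
g(2.388083) = 0.016044
r4 = 2.388083 − 0.016044·(2.388083 − 2.375834) / (0.016044 − (-0.154484)) = 2.388083 − (0.000197)/(0.170528) = 2.386931

2.3758, 2.3881, 2.3869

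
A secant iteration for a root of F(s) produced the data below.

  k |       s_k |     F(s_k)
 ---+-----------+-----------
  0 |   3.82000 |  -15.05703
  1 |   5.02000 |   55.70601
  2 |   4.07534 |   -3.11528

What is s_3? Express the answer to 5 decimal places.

s_3 = 4.07534 − (-3.11528)·(4.07534 − 5.02000) / (-3.11528 − 55.70601)
   = 4.07534 − (2.9428804)/(-58.8212900) = 4.1253709

4.12537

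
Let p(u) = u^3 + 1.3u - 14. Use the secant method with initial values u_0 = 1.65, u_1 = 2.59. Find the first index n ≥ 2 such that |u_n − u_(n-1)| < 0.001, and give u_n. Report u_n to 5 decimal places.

n = 5, u_n = 2.23070

p(1.65) = -7.3628750, p(2.59) = 6.7409790
u_2 = 2.5900000 − 6.7409790·(0.9400000)/(14.1038540) = 2.1407242;  |Δ| = 0.4492758
p(2.1407242) = -1.4067615
u_3 = 2.1407242 − (-1.4067615)·(-0.4492758)/(-8.1477405) = 2.2182947;  |Δ| = 0.0775704
p(2.2182947) = -0.2003635
u_4 = 2.2182947 − (-0.2003635)·(0.0775704)/(1.2063980) = 2.2311779;  |Δ| = 0.0128832
p(2.2311779) = 0.0076798
u_5 = 2.2311779 − 0.0076798·(0.0128832)/(0.2080433) = 2.2307023;  |Δ| = 0.0004756
|u_5 − u_4| = 0.0004756 < 0.001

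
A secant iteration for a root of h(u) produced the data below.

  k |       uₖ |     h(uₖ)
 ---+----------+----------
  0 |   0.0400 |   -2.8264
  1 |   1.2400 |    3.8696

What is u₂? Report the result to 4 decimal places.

0.5465

u₂ = 1.2400 − 3.8696·(1.2400 − 0.0400) / (3.8696 − (-2.8264))
   = 1.2400 − (4.643520)/(6.696000) = 0.546523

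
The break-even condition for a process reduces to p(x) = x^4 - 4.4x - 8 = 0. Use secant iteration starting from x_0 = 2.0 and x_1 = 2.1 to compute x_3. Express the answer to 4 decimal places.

p(2.0) = -0.800000, p(2.1) = 2.208100
x_2 = 2.100000 − 2.208100·(2.100000 − 2.000000) / (2.208100 − (-0.800000)) = 2.100000 − (0.220810)/(3.008100) = 2.026595
p(2.026595) = -0.048856
x_3 = 2.026595 − (-0.048856)·(2.026595 − 2.100000) / (-0.048856 − 2.208100) = 2.026595 − (0.003586)/(-2.256956) = 2.028184

2.0282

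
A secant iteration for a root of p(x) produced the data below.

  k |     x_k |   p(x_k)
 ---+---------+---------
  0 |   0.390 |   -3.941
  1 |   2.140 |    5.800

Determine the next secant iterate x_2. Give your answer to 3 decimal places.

1.098

x_2 = 2.140 − 5.800·(2.140 − 0.390) / (5.800 − (-3.941))
   = 2.140 − (10.15000)/(9.74100) = 1.09801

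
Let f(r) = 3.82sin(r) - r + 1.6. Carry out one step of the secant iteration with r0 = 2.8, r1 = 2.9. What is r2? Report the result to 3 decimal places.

2.817

f(2.8) = 0.07965, f(2.9) = -0.38607
r2 = 2.90000 − (-0.38607)·(2.90000 − 2.80000) / (-0.38607 − 0.07965) = 2.90000 − (-0.03861)/(-0.46572) = 2.81710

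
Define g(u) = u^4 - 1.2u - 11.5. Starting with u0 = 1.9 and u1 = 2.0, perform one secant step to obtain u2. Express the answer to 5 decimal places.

g(1.9) = -0.7479000, g(2.0) = 2.1000000
u2 = 2.0000000 − 2.1000000·(2.0000000 − 1.9000000) / (2.1000000 − (-0.7479000)) = 2.0000000 − (0.2100000)/(2.8479000) = 1.9262615

1.92626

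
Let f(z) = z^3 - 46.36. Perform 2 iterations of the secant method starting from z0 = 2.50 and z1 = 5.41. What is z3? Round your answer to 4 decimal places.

3.4089

f(2.50) = -30.735000, f(5.41) = 111.980421
z2 = 5.410000 − 111.980421·(5.410000 − 2.500000) / (111.980421 − (-30.735000)) = 5.410000 − (325.863025)/(142.715421) = 3.126694
f(3.126694) = -15.792776
z3 = 3.126694 − (-15.792776)·(3.126694 − 5.410000) / (-15.792776 − 111.980421) = 3.126694 − (36.059745)/(-127.773197) = 3.408910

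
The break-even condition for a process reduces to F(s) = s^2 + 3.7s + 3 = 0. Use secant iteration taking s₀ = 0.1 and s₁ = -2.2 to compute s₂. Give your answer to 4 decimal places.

-2.0125

F(0.1) = 3.380000, F(-2.2) = -0.300000
s₂ = -2.200000 − (-0.300000)·(-2.200000 − 0.100000) / (-0.300000 − 3.380000) = -2.200000 − (0.690000)/(-3.680000) = -2.012500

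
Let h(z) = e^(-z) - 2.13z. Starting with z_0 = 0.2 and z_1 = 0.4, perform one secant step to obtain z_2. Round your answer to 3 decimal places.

0.337

h(0.2) = 0.39273, h(0.4) = -0.18168
z_2 = 0.40000 − (-0.18168)·(0.40000 − 0.20000) / (-0.18168 − 0.39273) = 0.40000 − (-0.03634)/(-0.57441) = 0.33674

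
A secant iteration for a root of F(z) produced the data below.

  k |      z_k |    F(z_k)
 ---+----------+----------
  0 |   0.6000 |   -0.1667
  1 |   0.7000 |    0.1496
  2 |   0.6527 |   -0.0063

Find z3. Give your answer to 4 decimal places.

0.6546

z3 = 0.6527 − (-0.0063)·(0.6527 − 0.7000) / (-0.0063 − 0.1496)
   = 0.6527 − (0.000298)/(-0.155900) = 0.654611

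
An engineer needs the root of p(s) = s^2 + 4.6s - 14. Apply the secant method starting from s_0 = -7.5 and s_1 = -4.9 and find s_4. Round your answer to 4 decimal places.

p(-7.5) = 7.750000, p(-4.9) = -12.530000
s_2 = -4.900000 − (-12.530000)·(-4.900000 − (-7.500000)) / (-12.530000 − 7.750000) = -4.900000 − (-32.578000)/(-20.280000) = -6.506410
p(-6.506410) = -1.596113
s_3 = -6.506410 − (-1.596113)·(-6.506410 − (-4.900000)) / (-1.596113 − (-12.530000)) = -6.506410 − (2.564012)/(10.933887) = -6.740912
p(-6.740912) = 0.431696
s_4 = -6.740912 − 0.431696·(-6.740912 − (-6.506410)) / (0.431696 − (-1.596113)) = -6.740912 − (-0.101233)/(2.027809) = -6.690989

-6.6910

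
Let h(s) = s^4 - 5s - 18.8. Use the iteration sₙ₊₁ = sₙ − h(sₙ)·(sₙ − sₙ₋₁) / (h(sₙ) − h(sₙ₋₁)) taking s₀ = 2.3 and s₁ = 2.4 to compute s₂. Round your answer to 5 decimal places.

h(2.3) = -2.3159000, h(2.4) = 2.3776000
s₂ = 2.4000000 − 2.3776000·(2.4000000 − 2.3000000) / (2.3776000 − (-2.3159000)) = 2.4000000 − (0.2377600)/(4.6935000) = 2.3493427

2.34934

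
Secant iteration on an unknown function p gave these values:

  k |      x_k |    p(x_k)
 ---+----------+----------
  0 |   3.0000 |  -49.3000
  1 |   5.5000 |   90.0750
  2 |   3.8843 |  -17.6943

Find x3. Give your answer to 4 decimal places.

x3 = 3.8843 − (-17.6943)·(3.8843 − 5.5000) / (-17.6943 − 90.0750)
   = 3.8843 − (28.588681)/(-107.769300) = 4.149577

4.1496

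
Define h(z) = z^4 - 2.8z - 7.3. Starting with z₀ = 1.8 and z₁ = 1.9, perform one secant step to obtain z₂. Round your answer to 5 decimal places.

1.88172

h(1.8) = -1.8424000, h(1.9) = 0.4121000
z₂ = 1.9000000 − 0.4121000·(1.9000000 − 1.8000000) / (0.4121000 − (-1.8424000)) = 1.9000000 − (0.0412100)/(2.2545000) = 1.8817210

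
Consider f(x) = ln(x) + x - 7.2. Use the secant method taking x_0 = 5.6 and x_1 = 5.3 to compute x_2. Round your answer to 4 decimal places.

f(5.6) = 0.122767, f(5.3) = -0.232293
x_2 = 5.300000 − (-0.232293)·(5.300000 − 5.600000) / (-0.232293 − 0.122767) = 5.300000 − (0.069688)/(-0.355060) = 5.496271

5.4963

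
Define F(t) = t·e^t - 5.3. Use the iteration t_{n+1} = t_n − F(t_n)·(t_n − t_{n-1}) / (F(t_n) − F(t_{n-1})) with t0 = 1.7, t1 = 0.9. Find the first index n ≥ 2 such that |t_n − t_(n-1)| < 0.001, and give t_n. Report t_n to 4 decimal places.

F(1.7) = 4.005711, F(0.9) = -3.086357
t2 = 0.900000 − (-3.086357)·(-0.800000)/(-7.092068) = 1.248148;  |Δ| = 0.348148
F(1.248148) = -0.951600
t3 = 1.248148 − (-0.951600)·(0.348148)/(2.134757) = 1.403339;  |Δ| = 0.155192
F(1.403339) = 0.409858
t4 = 1.403339 − 0.409858·(0.155192)/(1.361458) = 1.356620;  |Δ| = 0.046720
F(1.356620) = -0.032182
t5 = 1.356620 − (-0.032182)·(-0.046720)/(-0.442041) = 1.360021;  |Δ| = 0.003401
F(1.360021) = -0.000981
t6 = 1.360021 − (-0.000981)·(0.003401)/(0.031201) = 1.360128;  |Δ| = 0.000107
|t6 − t5| = 0.000107 < 0.001

n = 6, t_n = 1.3601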